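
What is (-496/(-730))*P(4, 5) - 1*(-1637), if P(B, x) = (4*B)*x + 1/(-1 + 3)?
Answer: 617469/365 ≈ 1691.7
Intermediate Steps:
P(B, x) = ½ + 4*B*x (P(B, x) = 4*B*x + 1/2 = 4*B*x + ½ = ½ + 4*B*x)
(-496/(-730))*P(4, 5) - 1*(-1637) = (-496/(-730))*(½ + 4*4*5) - 1*(-1637) = (-496*(-1/730))*(½ + 80) + 1637 = (248/365)*(161/2) + 1637 = 19964/365 + 1637 = 617469/365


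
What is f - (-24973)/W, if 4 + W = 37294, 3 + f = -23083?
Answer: -7618159/330 ≈ -23085.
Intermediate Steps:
f = -23086 (f = -3 - 23083 = -23086)
W = 37290 (W = -4 + 37294 = 37290)
f - (-24973)/W = -23086 - (-24973)/37290 = -23086 - 1*(-221/330) = -23086 + 221/330 = -7618159/330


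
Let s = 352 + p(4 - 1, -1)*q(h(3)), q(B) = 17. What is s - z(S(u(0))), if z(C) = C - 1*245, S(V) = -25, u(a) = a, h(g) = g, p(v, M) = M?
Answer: 605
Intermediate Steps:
s = 335 (s = 352 - 1*17 = 352 - 17 = 335)
z(C) = -245 + C (z(C) = C - 245 = -245 + C)
s - z(S(u(0))) = 335 - (-245 - 25) = 335 - 1*(-270) = 335 + 270 = 605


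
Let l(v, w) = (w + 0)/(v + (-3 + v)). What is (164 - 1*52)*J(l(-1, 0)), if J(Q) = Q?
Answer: 0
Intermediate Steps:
l(v, w) = w/(-3 + 2*v)
(164 - 1*52)*J(l(-1, 0)) = (164 - 1*52)*(0/(-3 + 2*(-1))) = (164 - 52)*(0/(-3 - 2)) = 112*(0/(-5)) = 112*(0*(-1/5)) = 112*0 = 0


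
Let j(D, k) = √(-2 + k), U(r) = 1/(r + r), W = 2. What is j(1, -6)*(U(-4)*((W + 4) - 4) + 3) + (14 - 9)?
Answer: 5 + 11*I*√2/2 ≈ 5.0 + 7.7782*I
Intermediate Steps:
U(r) = 1/(2*r)
j(1, -6)*(U(-4)*((W + 4) - 4) + 3) + (14 - 9) = √(-2 - 6)*(((½)/(-4))*((2 + 4) - 4) + 3) + (14 - 9) = √(-8)*(((½)*(-¼))*(6 - 4) + 3) + 5 = (2*I*√2)*(-⅛*2 + 3) + 5 = (2*I*√2)*(-¼ + 3) + 5 = (2*I*√2)*(11/4) + 5 = 11*I*√2/2 + 5 = 5 + 11*I*√2/2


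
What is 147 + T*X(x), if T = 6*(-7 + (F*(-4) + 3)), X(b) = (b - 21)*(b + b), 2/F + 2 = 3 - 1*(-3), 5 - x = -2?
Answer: 7203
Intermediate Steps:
x = 7 (x = 5 - 1*(-2) = 5 + 2 = 7)
F = ½ (F = 2/(-2 + (3 - 1*(-3))) = 2/(-2 + (3 + 3)) = 2/(-2 + 6) = 2/4 = 2*(¼) = ½ ≈ 0.50000)
X(b) = 2*b*(-21 + b) (X(b) = (-21 + b)*(2*b) = 2*b*(-21 + b))
T = -36 (T = 6*(-7 + ((½)*(-4) + 3)) = 6*(-7 + (-2 + 3)) = 6*(-7 + 1) = 6*(-6) = -36)
147 + T*X(x) = 147 - 72*7*(-21 + 7) = 147 - 72*7*(-14) = 147 - 36*(-196) = 147 + 7056 = 7203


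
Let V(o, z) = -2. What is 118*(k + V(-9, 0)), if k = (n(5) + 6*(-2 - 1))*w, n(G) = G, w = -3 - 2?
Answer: 7434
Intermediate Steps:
w = -5
k = 65 (k = (5 + 6*(-2 - 1))*(-5) = (5 + 6*(-3))*(-5) = (5 - 18)*(-5) = -13*(-5) = 65)
118*(k + V(-9, 0)) = 118*(65 - 2) = 118*63 = 7434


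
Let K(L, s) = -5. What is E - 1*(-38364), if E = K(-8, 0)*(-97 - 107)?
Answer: 39384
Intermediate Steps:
E = 1020 (E = -5*(-97 - 107) = -5*(-204) = 1020)
E - 1*(-38364) = 1020 - 1*(-38364) = 1020 + 38364 = 39384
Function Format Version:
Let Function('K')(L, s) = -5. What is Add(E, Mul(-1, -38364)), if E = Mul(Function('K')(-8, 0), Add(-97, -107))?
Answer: 39384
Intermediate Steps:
E = 1020 (E = Mul(-5, Add(-97, -107)) = Mul(-5, -204) = 1020)
Add(E, Mul(-1, -38364)) = Add(1020, Mul(-1, -38364)) = Add(1020, 38364) = 39384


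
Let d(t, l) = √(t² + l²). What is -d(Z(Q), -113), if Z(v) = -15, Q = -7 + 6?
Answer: -√12994 ≈ -113.99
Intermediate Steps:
Q = -1
d(t, l) = √(l² + t²)
-d(Z(Q), -113) = -√((-113)² + (-15)²) = -√(12769 + 225) = -√12994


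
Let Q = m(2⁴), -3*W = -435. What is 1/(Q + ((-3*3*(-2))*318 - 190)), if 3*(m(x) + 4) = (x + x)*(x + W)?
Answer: 3/21742 ≈ 0.00013798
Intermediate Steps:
W = 145 (W = -⅓*(-435) = 145)
m(x) = -4 + 2*x*(145 + x)/3 (m(x) = -4 + ((x + x)*(x + 145))/3 = -4 + ((2*x)*(145 + x))/3 = -4 + (2*x*(145 + x))/3 = -4 + 2*x*(145 + x)/3)
Q = 5140/3 (Q = -4 + 2*(2⁴)²/3 + (290/3)*2⁴ = -4 + (⅔)*16² + (290/3)*16 = -4 + (⅔)*256 + 4640/3 = -4 + 512/3 + 4640/3 = 5140/3 ≈ 1713.3)
1/(Q + ((-3*3*(-2))*318 - 190)) = 1/(5140/3 + ((-3*3*(-2))*318 - 190)) = 1/(5140/3 + (-9*(-2)*318 - 190)) = 1/(5140/3 + (18*318 - 190)) = 1/(5140/3 + (5724 - 190)) = 1/(5140/3 + 5534) = 1/(21742/3) = 3/21742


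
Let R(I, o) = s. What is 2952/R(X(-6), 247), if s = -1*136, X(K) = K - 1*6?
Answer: -369/17 ≈ -21.706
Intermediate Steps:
X(K) = -6 + K (X(K) = K - 6 = -6 + K)
s = -136
R(I, o) = -136
2952/R(X(-6), 247) = 2952/(-136) = 2952*(-1/136) = -369/17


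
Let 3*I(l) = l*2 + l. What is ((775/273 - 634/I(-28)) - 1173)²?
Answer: 392558637025/298116 ≈ 1.3168e+6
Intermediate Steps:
I(l) = l (I(l) = (l*2 + l)/3 = (2*l + l)/3 = (3*l)/3 = l)
((775/273 - 634/I(-28)) - 1173)² = ((775/273 - 634/(-28)) - 1173)² = ((775*(1/273) - 634*(-1/28)) - 1173)² = ((775/273 + 317/14) - 1173)² = (13913/546 - 1173)² = (-626545/546)² = 392558637025/298116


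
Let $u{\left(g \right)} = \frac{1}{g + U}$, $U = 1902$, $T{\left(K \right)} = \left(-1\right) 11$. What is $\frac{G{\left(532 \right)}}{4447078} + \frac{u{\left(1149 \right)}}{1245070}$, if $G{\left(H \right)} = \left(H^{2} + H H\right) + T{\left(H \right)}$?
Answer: $\frac{537552401821042}{4223288327514615} \approx 0.12728$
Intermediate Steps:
$T{\left(K \right)} = -11$
$G{\left(H \right)} = -11 + 2 H^{2}$ ($G{\left(H \right)} = \left(H^{2} + H H\right) - 11 = \left(H^{2} + H^{2}\right) - 11 = 2 H^{2} - 11 = -11 + 2 H^{2}$)
$u{\left(g \right)} = \frac{1}{1902 + g}$ ($u{\left(g \right)} = \frac{1}{g + 1902} = \frac{1}{1902 + g}$)
$\frac{G{\left(532 \right)}}{4447078} + \frac{u{\left(1149 \right)}}{1245070} = \frac{-11 + 2 \cdot 532^{2}}{4447078} + \frac{1}{\left(1902 + 1149\right) 1245070} = \left(-11 + 2 \cdot 283024\right) \frac{1}{4447078} + \frac{1}{3051} \cdot \frac{1}{1245070} = \left(-11 + 566048\right) \frac{1}{4447078} + \frac{1}{3051} \cdot \frac{1}{1245070} = 566037 \cdot \frac{1}{4447078} + \frac{1}{3798708570} = \frac{566037}{4447078} + \frac{1}{3798708570} = \frac{537552401821042}{4223288327514615}$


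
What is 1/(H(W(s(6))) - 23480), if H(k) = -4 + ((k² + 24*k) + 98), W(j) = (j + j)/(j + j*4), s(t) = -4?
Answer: -25/584406 ≈ -4.2778e-5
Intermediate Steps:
W(j) = ⅖ (W(j) = (2*j)/(j + 4*j) = (2*j)/((5*j)) = (2*j)*(1/(5*j)) = ⅖)
H(k) = 94 + k² + 24*k (H(k) = -4 + (98 + k² + 24*k) = 94 + k² + 24*k)
1/(H(W(s(6))) - 23480) = 1/((94 + (⅖)² + 24*(⅖)) - 23480) = 1/((94 + 4/25 + 48/5) - 23480) = 1/(2594/25 - 23480) = 1/(-584406/25) = -25/584406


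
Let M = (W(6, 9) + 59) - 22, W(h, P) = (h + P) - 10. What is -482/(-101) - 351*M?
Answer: -1488460/101 ≈ -14737.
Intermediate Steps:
W(h, P) = -10 + P + h (W(h, P) = (P + h) - 10 = -10 + P + h)
M = 42 (M = ((-10 + 9 + 6) + 59) - 22 = (5 + 59) - 22 = 64 - 22 = 42)
-482/(-101) - 351*M = -482/(-101) - 351*42 = -482*(-1/101) - 14742 = 482/101 - 14742 = -1488460/101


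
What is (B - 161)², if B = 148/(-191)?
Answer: 954748201/36481 ≈ 26171.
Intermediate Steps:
B = -148/191 (B = 148*(-1/191) = -148/191 ≈ -0.77487)
(B - 161)² = (-148/191 - 161)² = (-30899/191)² = 954748201/36481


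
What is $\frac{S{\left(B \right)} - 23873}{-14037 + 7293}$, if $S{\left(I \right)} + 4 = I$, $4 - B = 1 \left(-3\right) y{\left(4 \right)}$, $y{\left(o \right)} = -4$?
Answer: $\frac{85}{24} \approx 3.5417$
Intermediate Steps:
$B = -8$ ($B = 4 - 1 \left(-3\right) \left(-4\right) = 4 - \left(-3\right) \left(-4\right) = 4 - 12 = -8$)
$S{\left(I \right)} = -4 + I$
$\frac{S{\left(B \right)} - 23873}{-14037 + 7293} = \frac{\left(-4 - 8\right) - 23873}{-14037 + 7293} = \frac{-12 - 23873}{-6744} = \left(-23885\right) \left(- \frac{1}{6744}\right) = \frac{85}{24}$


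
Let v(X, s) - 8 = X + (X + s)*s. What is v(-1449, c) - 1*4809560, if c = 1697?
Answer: -4390145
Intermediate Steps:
v(X, s) = 8 + X + s*(X + s) (v(X, s) = 8 + (X + (X + s)*s) = 8 + (X + s*(X + s)) = 8 + X + s*(X + s))
v(-1449, c) - 1*4809560 = (8 - 1449 + 1697**2 - 1449*1697) - 1*4809560 = (8 - 1449 + 2879809 - 2458953) - 4809560 = 419415 - 4809560 = -4390145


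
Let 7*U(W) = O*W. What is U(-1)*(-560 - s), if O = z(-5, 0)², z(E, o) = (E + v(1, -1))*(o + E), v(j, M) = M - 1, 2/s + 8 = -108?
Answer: 5683825/58 ≈ 97997.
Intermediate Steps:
s = -1/58 (s = 2/(-8 - 108) = 2/(-116) = 2*(-1/116) = -1/58 ≈ -0.017241)
v(j, M) = -1 + M
z(E, o) = (-2 + E)*(E + o) (z(E, o) = (E + (-1 - 1))*(o + E) = (E - 2)*(E + o) = (-2 + E)*(E + o))
O = 1225 (O = ((-5)² - 2*(-5) - 2*0 - 5*0)² = (25 + 10 + 0 + 0)² = 35² = 1225)
U(W) = 175*W (U(W) = (1225*W)/7 = 175*W)
U(-1)*(-560 - s) = (175*(-1))*(-560 - 1*(-1/58)) = -175*(-560 + 1/58) = -175*(-32479/58) = 5683825/58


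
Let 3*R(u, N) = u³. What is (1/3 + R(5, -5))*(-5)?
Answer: -210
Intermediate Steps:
R(u, N) = u³/3
(1/3 + R(5, -5))*(-5) = (1/3 + (⅓)*5³)*(-5) = (⅓ + (⅓)*125)*(-5) = (⅓ + 125/3)*(-5) = 42*(-5) = -210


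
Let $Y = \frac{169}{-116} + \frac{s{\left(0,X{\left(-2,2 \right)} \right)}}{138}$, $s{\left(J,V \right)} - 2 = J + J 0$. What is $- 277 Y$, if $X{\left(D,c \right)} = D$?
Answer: $\frac{3197965}{8004} \approx 399.55$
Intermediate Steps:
$s{\left(J,V \right)} = 2 + J$ ($s{\left(J,V \right)} = 2 + \left(J + J 0\right) = 2 + \left(J + 0\right) = 2 + J$)
$Y = - \frac{11545}{8004}$ ($Y = \frac{169}{-116} + \frac{2 + 0}{138} = 169 \left(- \frac{1}{116}\right) + 2 \cdot \frac{1}{138} = - \frac{169}{116} + \frac{1}{69} = - \frac{11545}{8004} \approx -1.4424$)
$- 277 Y = \left(-277\right) \left(- \frac{11545}{8004}\right) = \frac{3197965}{8004}$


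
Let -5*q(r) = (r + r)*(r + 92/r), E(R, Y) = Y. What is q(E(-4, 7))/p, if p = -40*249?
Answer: 47/8300 ≈ 0.0056626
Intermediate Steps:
q(r) = -2*r*(r + 92/r)/5 (q(r) = -(r + r)*(r + 92/r)/5 = -2*r*(r + 92/r)/5)
p = -9960
q(E(-4, 7))/p = (-184/5 - ⅖*7²)/(-9960) = (-184/5 - ⅖*49)*(-1/9960) = (-184/5 - 98/5)*(-1/9960) = -282/5*(-1/9960) = 47/8300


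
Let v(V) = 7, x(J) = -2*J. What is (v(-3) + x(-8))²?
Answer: 529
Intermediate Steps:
(v(-3) + x(-8))² = (7 - 2*(-8))² = (7 + 16)² = 23² = 529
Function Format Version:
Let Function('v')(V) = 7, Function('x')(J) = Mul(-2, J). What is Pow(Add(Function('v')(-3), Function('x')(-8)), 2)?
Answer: 529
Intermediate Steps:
Pow(Add(Function('v')(-3), Function('x')(-8)), 2) = Pow(Add(7, Mul(-2, -8)), 2) = Pow(Add(7, 16), 2) = Pow(23, 2) = 529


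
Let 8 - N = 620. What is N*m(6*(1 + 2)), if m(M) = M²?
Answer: -198288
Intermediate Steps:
N = -612 (N = 8 - 1*620 = 8 - 620 = -612)
N*m(6*(1 + 2)) = -612*36*(1 + 2)² = -612*(6*3)² = -612*18² = -612*324 = -198288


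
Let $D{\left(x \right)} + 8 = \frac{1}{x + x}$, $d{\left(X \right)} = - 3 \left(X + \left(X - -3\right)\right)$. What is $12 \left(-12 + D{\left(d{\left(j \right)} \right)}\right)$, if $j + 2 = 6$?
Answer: $- \frac{2642}{11} \approx -240.18$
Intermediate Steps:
$j = 4$ ($j = -2 + 6 = 4$)
$d{\left(X \right)} = -9 - 6 X$ ($d{\left(X \right)} = - 3 \left(X + \left(X + 3\right)\right) = - 3 \left(X + \left(3 + X\right)\right) = - 3 \left(3 + 2 X\right) = -9 - 6 X$)
$D{\left(x \right)} = -8 + \frac{1}{2 x}$ ($D{\left(x \right)} = -8 + \frac{1}{x + x} = -8 + \frac{1}{2 x}$)
$12 \left(-12 + D{\left(d{\left(j \right)} \right)}\right) = 12 \left(-12 - \left(8 - \frac{1}{2 \left(-9 - 24\right)}\right)\right) = 12 \left(-12 - \left(8 - \frac{1}{2 \left(-33\right)}\right)\right) = 12 \left(-12 + \left(-8 + \frac{1}{2} \left(- \frac{1}{33}\right)\right)\right) = 12 \left(-12 - \frac{529}{66}\right) = 12 \left(- \frac{1321}{66}\right) = - \frac{2642}{11}$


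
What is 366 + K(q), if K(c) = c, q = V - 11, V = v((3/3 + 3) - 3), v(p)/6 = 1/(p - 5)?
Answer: 707/2 ≈ 353.50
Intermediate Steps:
v(p) = 6/(-5 + p) (v(p) = 6/(p - 5) = 6/(-5 + p))
V = -3/2 (V = 6/(-5 + ((3/3 + 3) - 3)) = 6/(-5 + ((3*(⅓) + 3) - 3)) = 6/(-5 + ((1 + 3) - 3)) = 6/(-5 + (4 - 3)) = 6/(-5 + 1) = 6/(-4) = 6*(-¼) = -3/2 ≈ -1.5000)
q = -25/2 (q = -3/2 - 11 = -25/2 ≈ -12.500)
366 + K(q) = 366 - 25/2 = 707/2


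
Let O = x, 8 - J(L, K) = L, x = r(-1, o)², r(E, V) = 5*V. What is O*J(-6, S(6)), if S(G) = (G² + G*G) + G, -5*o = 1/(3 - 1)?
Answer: 7/2 ≈ 3.5000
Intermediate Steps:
o = -⅒ (o = -1/(5*(3 - 1)) = -⅕/2 = -⅕*½ = -⅒ ≈ -0.10000)
S(G) = G + 2*G² (S(G) = (G² + G²) + G = 2*G² + G = G + 2*G²)
x = ¼ (x = (5*(-⅒))² = (-½)² = ¼ ≈ 0.25000)
J(L, K) = 8 - L
O = ¼ ≈ 0.25000
O*J(-6, S(6)) = (8 - 1*(-6))/4 = (8 + 6)/4 = (¼)*14 = 7/2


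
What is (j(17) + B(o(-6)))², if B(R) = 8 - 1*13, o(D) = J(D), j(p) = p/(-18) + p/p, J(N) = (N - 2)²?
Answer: 7921/324 ≈ 24.448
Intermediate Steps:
J(N) = (-2 + N)²
j(p) = 1 - p/18 (j(p) = p*(-1/18) + 1 = -p/18 + 1 = 1 - p/18)
o(D) = (-2 + D)²
B(R) = -5 (B(R) = 8 - 13 = -5)
(j(17) + B(o(-6)))² = ((1 - 1/18*17) - 5)² = ((1 - 17/18) - 5)² = (1/18 - 5)² = (-89/18)² = 7921/324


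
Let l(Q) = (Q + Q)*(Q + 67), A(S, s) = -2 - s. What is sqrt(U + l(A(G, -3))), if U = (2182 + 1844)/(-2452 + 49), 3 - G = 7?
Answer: sqrt(9575866)/267 ≈ 11.590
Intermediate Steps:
G = -4 (G = 3 - 1*7 = 3 - 7 = -4)
l(Q) = 2*Q*(67 + Q) (l(Q) = (2*Q)*(67 + Q) = 2*Q*(67 + Q))
U = -1342/801 (U = 4026/(-2403) = 4026*(-1/2403) = -1342/801 ≈ -1.6754)
sqrt(U + l(A(G, -3))) = sqrt(-1342/801 + 2*(-2 - 1*(-3))*(67 + (-2 - 1*(-3)))) = sqrt(-1342/801 + 2*(-2 + 3)*(67 + (-2 + 3))) = sqrt(-1342/801 + 2*1*(67 + 1)) = sqrt(-1342/801 + 2*1*68) = sqrt(-1342/801 + 136) = sqrt(107594/801) = sqrt(9575866)/267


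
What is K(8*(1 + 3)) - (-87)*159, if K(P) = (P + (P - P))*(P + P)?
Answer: 15881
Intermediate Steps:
K(P) = 2*P² (K(P) = (P + 0)*(2*P) = P*(2*P) = 2*P²)
K(8*(1 + 3)) - (-87)*159 = 2*(8*(1 + 3))² - (-87)*159 = 2*(8*4)² - 1*(-13833) = 2*32² + 13833 = 2*1024 + 13833 = 2048 + 13833 = 15881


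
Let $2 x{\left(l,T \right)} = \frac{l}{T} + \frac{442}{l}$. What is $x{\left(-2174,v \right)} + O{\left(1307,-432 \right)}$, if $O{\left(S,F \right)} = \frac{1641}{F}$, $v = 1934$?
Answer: $- \frac{675427435}{151362576} \approx -4.4623$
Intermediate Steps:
$x{\left(l,T \right)} = \frac{221}{l} + \frac{l}{2 T}$ ($x{\left(l,T \right)} = \frac{\frac{l}{T} + \frac{442}{l}}{2} = \frac{\frac{442}{l} + \frac{l}{T}}{2} = \frac{221}{l} + \frac{l}{2 T}$)
$x{\left(-2174,v \right)} + O{\left(1307,-432 \right)} = \left(\frac{221}{-2174} + \frac{1}{2} \left(-2174\right) \frac{1}{1934}\right) + \frac{1641}{-432} = \left(221 \left(- \frac{1}{2174}\right) + \frac{1}{2} \left(-2174\right) \frac{1}{1934}\right) + 1641 \left(- \frac{1}{432}\right) = \left(- \frac{221}{2174} - \frac{1087}{1934}\right) - \frac{547}{144} = - \frac{697638}{1051129} - \frac{547}{144} = - \frac{675427435}{151362576}$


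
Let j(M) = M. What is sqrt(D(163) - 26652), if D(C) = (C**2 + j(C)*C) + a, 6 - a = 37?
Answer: sqrt(26455) ≈ 162.65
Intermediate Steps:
a = -31 (a = 6 - 1*37 = 6 - 37 = -31)
D(C) = -31 + 2*C**2 (D(C) = (C**2 + C*C) - 31 = (C**2 + C**2) - 31 = 2*C**2 - 31 = -31 + 2*C**2)
sqrt(D(163) - 26652) = sqrt((-31 + 2*163**2) - 26652) = sqrt((-31 + 2*26569) - 26652) = sqrt((-31 + 53138) - 26652) = sqrt(53107 - 26652) = sqrt(26455)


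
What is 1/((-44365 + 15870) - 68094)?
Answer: -1/96589 ≈ -1.0353e-5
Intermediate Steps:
1/((-44365 + 15870) - 68094) = 1/(-28495 - 68094) = 1/(-96589) = -1/96589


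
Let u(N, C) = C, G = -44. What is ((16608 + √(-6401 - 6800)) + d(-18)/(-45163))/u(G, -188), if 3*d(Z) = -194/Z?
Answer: -20251811711/229247388 - I*√13201/188 ≈ -88.34 - 0.61115*I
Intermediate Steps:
d(Z) = -194/(3*Z) (d(Z) = (-194/Z)/3 = -194/(3*Z))
((16608 + √(-6401 - 6800)) + d(-18)/(-45163))/u(G, -188) = ((16608 + √(-6401 - 6800)) - 194/3/(-18)/(-45163))/(-188) = ((16608 + √(-13201)) - 194/3*(-1/18)*(-1/45163))*(-1/188) = ((16608 + I*√13201) + (97/27)*(-1/45163))*(-1/188) = ((16608 + I*√13201) - 97/1219401)*(-1/188) = (20251811711/1219401 + I*√13201)*(-1/188) = -20251811711/229247388 - I*√13201/188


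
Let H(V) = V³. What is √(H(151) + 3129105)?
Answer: 2*√1643014 ≈ 2563.6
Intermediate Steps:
√(H(151) + 3129105) = √(151³ + 3129105) = √(3442951 + 3129105) = √6572056 = 2*√1643014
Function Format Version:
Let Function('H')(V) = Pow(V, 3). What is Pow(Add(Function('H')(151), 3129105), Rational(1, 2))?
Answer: Mul(2, Pow(1643014, Rational(1, 2))) ≈ 2563.6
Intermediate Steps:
Pow(Add(Function('H')(151), 3129105), Rational(1, 2)) = Pow(Add(Pow(151, 3), 3129105), Rational(1, 2)) = Pow(Add(3442951, 3129105), Rational(1, 2)) = Pow(6572056, Rational(1, 2)) = Mul(2, Pow(1643014, Rational(1, 2)))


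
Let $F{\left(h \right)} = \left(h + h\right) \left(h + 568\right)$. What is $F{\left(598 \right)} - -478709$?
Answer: $1873245$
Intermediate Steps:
$F{\left(h \right)} = 2 h \left(568 + h\right)$
$F{\left(598 \right)} - -478709 = 2 \cdot 598 \left(568 + 598\right) - -478709 = 2 \cdot 598 \cdot 1166 + 478709 = 1394536 + 478709 = 1873245$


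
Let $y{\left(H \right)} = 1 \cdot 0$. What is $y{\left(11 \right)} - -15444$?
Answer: $15444$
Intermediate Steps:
$y{\left(H \right)} = 0$
$y{\left(11 \right)} - -15444 = 0 - -15444 = 0 + 15444 = 15444$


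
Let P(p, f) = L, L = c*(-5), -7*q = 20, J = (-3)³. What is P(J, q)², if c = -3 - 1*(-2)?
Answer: 25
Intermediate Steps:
J = -27
c = -1 (c = -3 + 2 = -1)
q = -20/7 (q = -⅐*20 = -20/7 ≈ -2.8571)
L = 5 (L = -1*(-5) = 5)
P(p, f) = 5
P(J, q)² = 5² = 25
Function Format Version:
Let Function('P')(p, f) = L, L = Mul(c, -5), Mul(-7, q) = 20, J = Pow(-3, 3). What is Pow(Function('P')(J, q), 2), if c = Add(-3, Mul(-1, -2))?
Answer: 25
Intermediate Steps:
J = -27
c = -1 (c = Add(-3, 2) = -1)
q = Rational(-20, 7) (q = Mul(Rational(-1, 7), 20) = Rational(-20, 7) ≈ -2.8571)
L = 5 (L = Mul(-1, -5) = 5)
Function('P')(p, f) = 5
Pow(Function('P')(J, q), 2) = Pow(5, 2) = 25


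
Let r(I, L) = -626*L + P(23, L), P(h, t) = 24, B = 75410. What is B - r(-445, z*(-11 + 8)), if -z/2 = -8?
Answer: 45338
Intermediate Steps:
z = 16 (z = -2*(-8) = 16)
r(I, L) = 24 - 626*L (r(I, L) = -626*L + 24 = 24 - 626*L)
B - r(-445, z*(-11 + 8)) = 75410 - (24 - 10016*(-11 + 8)) = 75410 - (24 - 10016*(-3)) = 75410 - (24 - 626*(-48)) = 75410 - (24 + 30048) = 75410 - 1*30072 = 75410 - 30072 = 45338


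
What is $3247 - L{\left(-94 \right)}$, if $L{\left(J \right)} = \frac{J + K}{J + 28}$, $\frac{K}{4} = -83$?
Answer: $\frac{35646}{11} \approx 3240.5$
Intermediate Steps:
$K = -332$ ($K = 4 \left(-83\right) = -332$)
$L{\left(J \right)} = \frac{-332 + J}{28 + J}$ ($L{\left(J \right)} = \frac{J - 332}{J + 28} = \frac{-332 + J}{28 + J}$)
$3247 - L{\left(-94 \right)} = 3247 - \frac{-332 - 94}{28 - 94} = 3247 - \frac{1}{-66} \left(-426\right) = 3247 - \left(- \frac{1}{66}\right) \left(-426\right) = 3247 - \frac{71}{11} = \frac{35646}{11}$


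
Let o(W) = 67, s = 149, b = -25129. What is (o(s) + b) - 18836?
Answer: -43898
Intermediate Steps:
(o(s) + b) - 18836 = (67 - 25129) - 18836 = -25062 - 18836 = -43898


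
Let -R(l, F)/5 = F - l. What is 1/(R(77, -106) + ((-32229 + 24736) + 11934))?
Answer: 1/5356 ≈ 0.00018671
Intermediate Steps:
R(l, F) = -5*F + 5*l (R(l, F) = -5*(F - l) = -5*F + 5*l)
1/(R(77, -106) + ((-32229 + 24736) + 11934)) = 1/((-5*(-106) + 5*77) + ((-32229 + 24736) + 11934)) = 1/((530 + 385) + (-7493 + 11934)) = 1/(915 + 4441) = 1/5356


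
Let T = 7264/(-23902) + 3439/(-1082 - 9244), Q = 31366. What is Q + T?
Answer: 3870674807995/123406026 ≈ 31365.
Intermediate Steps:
T = -78603521/123406026 (T = 7264*(-1/23902) + 3439/(-10326) = -3632/11951 + 3439*(-1/10326) = -3632/11951 - 3439/10326 = -78603521/123406026 ≈ -0.63695)
Q + T = 31366 - 78603521/123406026 = 3870674807995/123406026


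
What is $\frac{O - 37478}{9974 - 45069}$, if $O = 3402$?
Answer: $\frac{34076}{35095} \approx 0.97096$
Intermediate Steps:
$\frac{O - 37478}{9974 - 45069} = \frac{3402 - 37478}{9974 - 45069} = - \frac{34076}{-35095} = \left(-34076\right) \left(- \frac{1}{35095}\right) = \frac{34076}{35095}$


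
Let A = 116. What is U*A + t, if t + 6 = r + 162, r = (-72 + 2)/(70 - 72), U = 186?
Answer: 21767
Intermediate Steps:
r = 35 (r = -70/(-2) = -70*(-½) = 35)
t = 191 (t = -6 + (35 + 162) = -6 + 197 = 191)
U*A + t = 186*116 + 191 = 21576 + 191 = 21767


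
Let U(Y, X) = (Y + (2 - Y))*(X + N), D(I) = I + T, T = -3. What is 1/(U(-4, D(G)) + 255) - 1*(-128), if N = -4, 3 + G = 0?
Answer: 30081/235 ≈ 128.00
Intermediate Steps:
G = -3 (G = -3 + 0 = -3)
D(I) = -3 + I (D(I) = I - 3 = -3 + I)
U(Y, X) = -8 + 2*X (U(Y, X) = (Y + (2 - Y))*(X - 4) = 2*(-4 + X) = -8 + 2*X)
1/(U(-4, D(G)) + 255) - 1*(-128) = 1/((-8 + 2*(-3 - 3)) + 255) - 1*(-128) = 1/((-8 + 2*(-6)) + 255) + 128 = 1/((-8 - 12) + 255) + 128 = 1/(-20 + 255) + 128 = 1/235 + 128 = 30081/235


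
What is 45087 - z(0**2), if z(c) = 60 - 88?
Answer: 45115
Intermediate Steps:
z(c) = -28
45087 - z(0**2) = 45087 - 1*(-28) = 45087 + 28 = 45115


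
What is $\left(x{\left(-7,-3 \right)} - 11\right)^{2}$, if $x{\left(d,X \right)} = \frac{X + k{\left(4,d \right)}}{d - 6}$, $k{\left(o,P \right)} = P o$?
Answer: $\frac{12544}{169} \approx 74.225$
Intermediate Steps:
$x{\left(d,X \right)} = \frac{X + 4 d}{-6 + d}$ ($x{\left(d,X \right)} = \frac{X + d 4}{d - 6} = \frac{X + 4 d}{-6 + d}$)
$\left(x{\left(-7,-3 \right)} - 11\right)^{2} = \left(\frac{-3 + 4 \left(-7\right)}{-6 - 7} - 11\right)^{2} = \left(\frac{-3 - 28}{-13} - 11\right)^{2} = \left(\left(- \frac{1}{13}\right) \left(-31\right) - 11\right)^{2} = \left(\frac{31}{13} - 11\right)^{2} = \left(- \frac{112}{13}\right)^{2} = \frac{12544}{169}$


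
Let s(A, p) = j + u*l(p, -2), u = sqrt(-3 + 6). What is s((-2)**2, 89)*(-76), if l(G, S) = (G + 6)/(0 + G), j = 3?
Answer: -228 - 7220*sqrt(3)/89 ≈ -368.51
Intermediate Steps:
u = sqrt(3) ≈ 1.7320
l(G, S) = (6 + G)/G
s(A, p) = 3 + sqrt(3)*(6 + p)/p (s(A, p) = 3 + sqrt(3)*((6 + p)/p) = 3 + sqrt(3)*(6 + p)/p)
s((-2)**2, 89)*(-76) = ((3*89 + sqrt(3)*(6 + 89))/89)*(-76) = ((267 + sqrt(3)*95)/89)*(-76) = ((267 + 95*sqrt(3))/89)*(-76) = (3 + 95*sqrt(3)/89)*(-76) = -228 - 7220*sqrt(3)/89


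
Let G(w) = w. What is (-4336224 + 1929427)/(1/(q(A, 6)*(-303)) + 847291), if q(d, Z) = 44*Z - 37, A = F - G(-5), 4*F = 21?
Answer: -165541904457/58277522270 ≈ -2.8406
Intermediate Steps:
F = 21/4 (F = (¼)*21 = 21/4 ≈ 5.2500)
A = 41/4 (A = 21/4 - 1*(-5) = 21/4 + 5 = 41/4 ≈ 10.250)
q(d, Z) = -37 + 44*Z
(-4336224 + 1929427)/(1/(q(A, 6)*(-303)) + 847291) = (-4336224 + 1929427)/(1/((-37 + 44*6)*(-303)) + 847291) = -2406797/(1/((-37 + 264)*(-303)) + 847291) = -2406797/(1/(227*(-303)) + 847291) = -2406797/(1/(-68781) + 847291) = -2406797/(-1/68781 + 847291) = -2406797/58277522270/68781 = -2406797*68781/58277522270 = -165541904457/58277522270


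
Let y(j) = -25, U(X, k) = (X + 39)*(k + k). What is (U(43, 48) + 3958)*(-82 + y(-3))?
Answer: -1265810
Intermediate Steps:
U(X, k) = 2*k*(39 + X) (U(X, k) = (39 + X)*(2*k) = 2*k*(39 + X))
(U(43, 48) + 3958)*(-82 + y(-3)) = (2*48*(39 + 43) + 3958)*(-82 - 25) = (2*48*82 + 3958)*(-107) = (7872 + 3958)*(-107) = 11830*(-107) = -1265810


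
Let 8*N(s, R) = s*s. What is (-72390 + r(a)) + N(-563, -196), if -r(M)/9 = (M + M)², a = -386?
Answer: -43172999/8 ≈ -5.3966e+6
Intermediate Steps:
N(s, R) = s²/8 (N(s, R) = (s*s)/8 = s²/8)
r(M) = -36*M² (r(M) = -9*(M + M)² = -9*4*M² = -36*M²)
(-72390 + r(a)) + N(-563, -196) = (-72390 - 36*(-386)²) + (⅛)*(-563)² = (-72390 - 36*148996) + (⅛)*316969 = (-72390 - 5363856) + 316969/8 = -5436246 + 316969/8 = -43172999/8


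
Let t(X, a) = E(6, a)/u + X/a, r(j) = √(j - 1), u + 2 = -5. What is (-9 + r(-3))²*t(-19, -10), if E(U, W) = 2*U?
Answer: 143/10 - 234*I/35 ≈ 14.3 - 6.6857*I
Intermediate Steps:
u = -7 (u = -2 - 5 = -7)
r(j) = √(-1 + j)
t(X, a) = -12/7 + X/a (t(X, a) = (2*6)/(-7) + X/a = 12*(-⅐) + X/a = -12/7 + X/a)
(-9 + r(-3))²*t(-19, -10) = (-9 + √(-1 - 3))²*(-12/7 - 19/(-10)) = (-9 + √(-4))²*(-12/7 - 19*(-⅒)) = (-9 + 2*I)²*(-12/7 + 19/10) = (-9 + 2*I)²*(13/70) = 13*(-9 + 2*I)²/70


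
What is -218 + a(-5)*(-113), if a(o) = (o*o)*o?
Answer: 13907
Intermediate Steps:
a(o) = o**3 (a(o) = o**2*o = o**3)
-218 + a(-5)*(-113) = -218 + (-5)**3*(-113) = -218 - 125*(-113) = -218 + 14125 = 13907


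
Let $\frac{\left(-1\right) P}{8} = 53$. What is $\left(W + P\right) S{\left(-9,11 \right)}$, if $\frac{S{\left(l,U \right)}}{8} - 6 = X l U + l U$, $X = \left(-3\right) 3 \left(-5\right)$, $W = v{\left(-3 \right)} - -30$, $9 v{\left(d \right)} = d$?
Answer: $14347424$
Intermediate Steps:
$P = -424$ ($P = \left(-8\right) 53 = -424$)
$v{\left(d \right)} = \frac{d}{9}$
$W = \frac{89}{3}$ ($W = \frac{1}{9} \left(-3\right) - -30 = - \frac{1}{3} + 30 = \frac{89}{3} \approx 29.667$)
$X = 45$ ($X = \left(-9\right) \left(-5\right) = 45$)
$S{\left(l,U \right)} = 48 + 368 U l$ ($S{\left(l,U \right)} = 48 + 8 \left(45 l U + l U\right) = 48 + 8 \left(45 U l + U l\right) = 48 + 8 \cdot 46 U l = 48 + 368 U l$)
$\left(W + P\right) S{\left(-9,11 \right)} = \left(\frac{89}{3} - 424\right) \left(48 + 368 \cdot 11 \left(-9\right)\right) = - \frac{1183 \left(48 - 36432\right)}{3} = \left(- \frac{1183}{3}\right) \left(-36384\right) = 14347424$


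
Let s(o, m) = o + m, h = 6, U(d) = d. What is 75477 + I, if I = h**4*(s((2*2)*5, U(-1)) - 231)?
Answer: -199275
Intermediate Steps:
s(o, m) = m + o
I = -274752 (I = 6**4*((-1 + (2*2)*5) - 231) = 1296*((-1 + 4*5) - 231) = 1296*((-1 + 20) - 231) = 1296*(19 - 231) = 1296*(-212) = -274752)
75477 + I = 75477 - 274752 = -199275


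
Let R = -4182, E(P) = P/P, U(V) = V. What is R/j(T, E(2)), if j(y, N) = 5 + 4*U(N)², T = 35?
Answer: -1394/3 ≈ -464.67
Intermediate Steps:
E(P) = 1
j(y, N) = 5 + 4*N²
R/j(T, E(2)) = -4182/(5 + 4*1²) = -4182/(5 + 4*1) = -4182/(5 + 4) = -4182/9 = -4182*⅑ = -1394/3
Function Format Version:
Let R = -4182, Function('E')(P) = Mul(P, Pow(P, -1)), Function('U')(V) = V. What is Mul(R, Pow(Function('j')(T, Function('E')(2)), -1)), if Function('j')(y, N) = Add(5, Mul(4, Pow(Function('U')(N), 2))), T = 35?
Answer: Rational(-1394, 3) ≈ -464.67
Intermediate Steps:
Function('E')(P) = 1
Function('j')(y, N) = Add(5, Mul(4, Pow(N, 2)))
Mul(R, Pow(Function('j')(T, Function('E')(2)), -1)) = Mul(-4182, Pow(Add(5, Mul(4, Pow(1, 2))), -1)) = Mul(-4182, Pow(Add(5, Mul(4, 1)), -1)) = Mul(-4182, Pow(Add(5, 4), -1)) = Mul(-4182, Pow(9, -1)) = Mul(-4182, Rational(1, 9)) = Rational(-1394, 3)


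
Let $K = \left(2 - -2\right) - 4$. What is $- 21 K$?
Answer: $0$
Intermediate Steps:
$K = 0$ ($K = \left(2 + 2\right) - 4 = 4 - 4 = 0$)
$- 21 K = \left(-21\right) 0 = 0$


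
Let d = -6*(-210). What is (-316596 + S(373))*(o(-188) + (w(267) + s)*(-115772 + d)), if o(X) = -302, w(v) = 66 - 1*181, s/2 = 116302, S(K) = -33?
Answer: 8429544420761430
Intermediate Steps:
s = 232604 (s = 2*116302 = 232604)
w(v) = -115 (w(v) = 66 - 181 = -115)
d = 1260
(-316596 + S(373))*(o(-188) + (w(267) + s)*(-115772 + d)) = (-316596 - 33)*(-302 + (-115 + 232604)*(-115772 + 1260)) = -316629*(-302 + 232489*(-114512)) = -316629*(-302 - 26622780368) = -316629*(-26622780670) = 8429544420761430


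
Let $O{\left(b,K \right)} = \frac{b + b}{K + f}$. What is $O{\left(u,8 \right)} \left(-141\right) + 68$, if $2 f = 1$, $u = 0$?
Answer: $68$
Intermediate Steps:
$f = \frac{1}{2}$ ($f = \frac{1}{2} \cdot 1 = \frac{1}{2} \approx 0.5$)
$O{\left(b,K \right)} = \frac{2 b}{\frac{1}{2} + K}$ ($O{\left(b,K \right)} = \frac{b + b}{K + \frac{1}{2}} = \frac{2 b}{\frac{1}{2} + K}$)
$O{\left(u,8 \right)} \left(-141\right) + 68 = 4 \cdot 0 \frac{1}{1 + 2 \cdot 8} \left(-141\right) + 68 = 4 \cdot 0 \frac{1}{1 + 16} \left(-141\right) + 68 = 4 \cdot 0 \cdot \frac{1}{17} \left(-141\right) + 68 = 0 \left(-141\right) + 68 = 0 + 68 = 68$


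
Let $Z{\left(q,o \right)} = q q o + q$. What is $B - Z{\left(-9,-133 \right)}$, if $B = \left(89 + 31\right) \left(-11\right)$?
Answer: $9462$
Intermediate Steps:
$Z{\left(q,o \right)} = q + o q^{2}$ ($Z{\left(q,o \right)} = q o q + q = o q^{2} + q = q + o q^{2}$)
$B = -1320$ ($B = 120 \left(-11\right) = -1320$)
$B - Z{\left(-9,-133 \right)} = -1320 - - 9 \left(1 - -1197\right) = -1320 - - 9 \left(1 + 1197\right) = -1320 - \left(-9\right) 1198 = -1320 - -10782 = -1320 + 10782 = 9462$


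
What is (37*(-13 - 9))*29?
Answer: -23606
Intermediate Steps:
(37*(-13 - 9))*29 = (37*(-22))*29 = -814*29 = -23606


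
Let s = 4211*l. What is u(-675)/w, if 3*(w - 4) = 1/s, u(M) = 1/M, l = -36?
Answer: -16844/45478775 ≈ -0.00037037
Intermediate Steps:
s = -151596 (s = 4211*(-36) = -151596)
w = 1819151/454788 (w = 4 + (⅓)/(-151596) = 4 + (⅓)*(-1/151596) = 4 - 1/454788 = 1819151/454788 ≈ 4.0000)
u(-675)/w = 1/((-675)*(1819151/454788)) = -1/675*454788/1819151 = -16844/45478775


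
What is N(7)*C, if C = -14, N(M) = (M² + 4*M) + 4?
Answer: -1134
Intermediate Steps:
N(M) = 4 + M² + 4*M
N(7)*C = (4 + 7² + 4*7)*(-14) = (4 + 49 + 28)*(-14) = 81*(-14) = -1134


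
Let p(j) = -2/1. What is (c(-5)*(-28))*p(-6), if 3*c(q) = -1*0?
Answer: 0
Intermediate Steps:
c(q) = 0 (c(q) = (-1*0)/3 = (⅓)*0 = 0)
p(j) = -2 (p(j) = -2*1 = -2)
(c(-5)*(-28))*p(-6) = (0*(-28))*(-2) = 0*(-2) = 0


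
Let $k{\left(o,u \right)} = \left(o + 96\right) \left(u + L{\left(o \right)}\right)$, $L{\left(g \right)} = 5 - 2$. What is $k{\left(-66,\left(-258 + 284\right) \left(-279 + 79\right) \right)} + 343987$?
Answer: $188077$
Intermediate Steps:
$L{\left(g \right)} = 3$ ($L{\left(g \right)} = 5 - 2 = 3$)
$k{\left(o,u \right)} = \left(3 + u\right) \left(96 + o\right)$ ($k{\left(o,u \right)} = \left(o + 96\right) \left(u + 3\right) = \left(96 + o\right) \left(3 + u\right) = \left(3 + u\right) \left(96 + o\right)$)
$k{\left(-66,\left(-258 + 284\right) \left(-279 + 79\right) \right)} + 343987 = \left(288 + 3 \left(-66\right) + 96 \left(-258 + 284\right) \left(-279 + 79\right) - 66 \left(-258 + 284\right) \left(-279 + 79\right)\right) + 343987 = \left(288 - 198 + 96 \cdot 26 \left(-200\right) - 66 \cdot 26 \left(-200\right)\right) + 343987 = \left(288 - 198 + 96 \left(-5200\right) - -343200\right) + 343987 = \left(288 - 198 - 499200 + 343200\right) + 343987 = -155910 + 343987 = 188077$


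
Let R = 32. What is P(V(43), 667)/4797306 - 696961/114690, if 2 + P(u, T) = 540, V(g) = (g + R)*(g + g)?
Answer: -557245580641/91700504190 ≈ -6.0768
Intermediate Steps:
V(g) = 2*g*(32 + g) (V(g) = (g + 32)*(g + g) = (32 + g)*(2*g) = 2*g*(32 + g))
P(u, T) = 538 (P(u, T) = -2 + 540 = 538)
P(V(43), 667)/4797306 - 696961/114690 = 538/4797306 - 696961/114690 = 538*(1/4797306) - 696961*1/114690 = 269/2398653 - 696961/114690 = -557245580641/91700504190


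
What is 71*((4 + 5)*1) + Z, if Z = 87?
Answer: 726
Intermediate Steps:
71*((4 + 5)*1) + Z = 71*((4 + 5)*1) + 87 = 71*(9*1) + 87 = 71*9 + 87 = 639 + 87 = 726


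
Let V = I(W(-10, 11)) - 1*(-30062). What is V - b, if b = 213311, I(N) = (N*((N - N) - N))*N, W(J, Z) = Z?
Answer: -184580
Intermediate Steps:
I(N) = -N**3 (I(N) = (N*(0 - N))*N = (N*(-N))*N = (-N**2)*N = -N**3)
V = 28731 (V = -1*11**3 - 1*(-30062) = -1*1331 + 30062 = -1331 + 30062 = 28731)
V - b = 28731 - 1*213311 = 28731 - 213311 = -184580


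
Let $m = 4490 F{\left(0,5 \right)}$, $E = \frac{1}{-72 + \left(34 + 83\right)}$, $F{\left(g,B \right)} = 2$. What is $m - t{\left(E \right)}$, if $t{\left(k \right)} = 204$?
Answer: $8776$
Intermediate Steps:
$E = \frac{1}{45}$ ($E = \frac{1}{-72 + 117} = \frac{1}{45} \approx 0.022222$)
$m = 8980$ ($m = 4490 \cdot 2 = 8980$)
$m - t{\left(E \right)} = 8980 - 204 = 8776$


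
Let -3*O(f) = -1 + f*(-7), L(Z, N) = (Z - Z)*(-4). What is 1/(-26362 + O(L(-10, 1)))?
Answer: -3/79085 ≈ -3.7934e-5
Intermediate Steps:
L(Z, N) = 0 (L(Z, N) = 0*(-4) = 0)
O(f) = 1/3 + 7*f/3 (O(f) = -(-1 + f*(-7))/3 = -(-1 - 7*f)/3 = 1/3 + 7*f/3)
1/(-26362 + O(L(-10, 1))) = 1/(-26362 + (1/3 + (7/3)*0)) = 1/(-26362 + (1/3 + 0)) = 1/(-26362 + 1/3) = 1/(-79085/3) = -3/79085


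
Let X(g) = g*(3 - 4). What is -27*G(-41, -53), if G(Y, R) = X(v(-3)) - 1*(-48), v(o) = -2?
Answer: -1350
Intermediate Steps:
X(g) = -g (X(g) = g*(-1) = -g)
G(Y, R) = 50 (G(Y, R) = -1*(-2) - 1*(-48) = 2 + 48 = 50)
-27*G(-41, -53) = -27*50 = -1350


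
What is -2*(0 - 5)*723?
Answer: 7230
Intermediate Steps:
-2*(0 - 5)*723 = -2*(-5)*723 = 10*723 = 7230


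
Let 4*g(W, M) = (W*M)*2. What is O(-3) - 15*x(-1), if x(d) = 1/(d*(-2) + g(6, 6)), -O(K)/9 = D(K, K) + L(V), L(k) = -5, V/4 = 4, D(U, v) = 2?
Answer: 105/4 ≈ 26.250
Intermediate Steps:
V = 16 (V = 4*4 = 16)
g(W, M) = M*W/2 (g(W, M) = ((W*M)*2)/4 = ((M*W)*2)/4 = (2*M*W)/4 = M*W/2)
O(K) = 27 (O(K) = -9*(2 - 5) = -9*(-3) = 27)
x(d) = 1/(18 - 2*d) (x(d) = 1/(d*(-2) + (½)*6*6) = 1/(-2*d + 18) = 1/(18 - 2*d))
O(-3) - 15*x(-1) = 27 - (-15)/(-18 + 2*(-1)) = 27 - (-15)/(-18 - 2) = 27 - (-15)/(-20) = 27 - (-15)*(-1)/20 = 27 - 15*1/20 = 27 - ¾ = 105/4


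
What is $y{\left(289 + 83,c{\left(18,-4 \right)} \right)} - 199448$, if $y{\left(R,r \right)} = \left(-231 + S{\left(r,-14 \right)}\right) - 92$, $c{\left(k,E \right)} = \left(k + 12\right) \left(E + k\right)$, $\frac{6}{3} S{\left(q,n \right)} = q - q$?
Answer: $-199771$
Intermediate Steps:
$S{\left(q,n \right)} = 0$ ($S{\left(q,n \right)} = \frac{q - q}{2} = \frac{1}{2} \cdot 0 = 0$)
$c{\left(k,E \right)} = \left(12 + k\right) \left(E + k\right)$
$y{\left(R,r \right)} = -323$ ($y{\left(R,r \right)} = \left(-231 + 0\right) - 92 = -231 - 92 = -323$)
$y{\left(289 + 83,c{\left(18,-4 \right)} \right)} - 199448 = -323 - 199448 = -199771$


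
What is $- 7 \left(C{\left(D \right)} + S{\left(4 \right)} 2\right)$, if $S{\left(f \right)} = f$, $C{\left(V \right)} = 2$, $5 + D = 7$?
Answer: $-70$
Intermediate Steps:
$D = 2$ ($D = -5 + 7 = 2$)
$- 7 \left(C{\left(D \right)} + S{\left(4 \right)} 2\right) = - 7 \left(2 + 4 \cdot 2\right) = - 7 \left(2 + 8\right) = \left(-7\right) 10 = -70$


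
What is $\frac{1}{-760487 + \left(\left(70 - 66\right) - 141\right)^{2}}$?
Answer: $- \frac{1}{741718} \approx -1.3482 \cdot 10^{-6}$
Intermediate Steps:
$\frac{1}{-760487 + \left(\left(70 - 66\right) - 141\right)^{2}} = \frac{1}{-760487 + \left(4 - 141\right)^{2}} = \frac{1}{-760487 + \left(-137\right)^{2}} = \frac{1}{-760487 + 18769} = \frac{1}{-741718} = - \frac{1}{741718}$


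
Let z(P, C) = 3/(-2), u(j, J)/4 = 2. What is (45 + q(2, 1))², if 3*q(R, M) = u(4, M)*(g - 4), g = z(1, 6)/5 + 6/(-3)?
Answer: 19881/25 ≈ 795.24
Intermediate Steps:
u(j, J) = 8 (u(j, J) = 4*2 = 8)
z(P, C) = -3/2 (z(P, C) = 3*(-½) = -3/2)
g = -23/10 (g = -3/2/5 + 6/(-3) = -3/2*⅕ + 6*(-⅓) = -3/10 - 2 = -23/10 ≈ -2.3000)
q(R, M) = -84/5 (q(R, M) = (8*(-23/10 - 4))/3 = (8*(-63/10))/3 = (⅓)*(-252/5) = -84/5)
(45 + q(2, 1))² = (45 - 84/5)² = (141/5)² = 19881/25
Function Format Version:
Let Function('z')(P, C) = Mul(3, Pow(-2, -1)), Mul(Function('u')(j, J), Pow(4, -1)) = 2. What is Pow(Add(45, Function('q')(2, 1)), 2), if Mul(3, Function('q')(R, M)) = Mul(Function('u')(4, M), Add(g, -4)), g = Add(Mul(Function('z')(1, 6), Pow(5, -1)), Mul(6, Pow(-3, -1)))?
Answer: Rational(19881, 25) ≈ 795.24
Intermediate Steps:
Function('u')(j, J) = 8 (Function('u')(j, J) = Mul(4, 2) = 8)
Function('z')(P, C) = Rational(-3, 2) (Function('z')(P, C) = Mul(3, Rational(-1, 2)) = Rational(-3, 2))
g = Rational(-23, 10) (g = Add(Mul(Rational(-3, 2), Pow(5, -1)), Mul(6, Pow(-3, -1))) = Add(Mul(Rational(-3, 2), Rational(1, 5)), Mul(6, Rational(-1, 3))) = Add(Rational(-3, 10), -2) = Rational(-23, 10) ≈ -2.3000)
Function('q')(R, M) = Rational(-84, 5) (Function('q')(R, M) = Mul(Rational(1, 3), Mul(8, Add(Rational(-23, 10), -4))) = Mul(Rational(1, 3), Mul(8, Rational(-63, 10))) = Mul(Rational(1, 3), Rational(-252, 5)) = Rational(-84, 5))
Pow(Add(45, Function('q')(2, 1)), 2) = Pow(Add(45, Rational(-84, 5)), 2) = Pow(Rational(141, 5), 2) = Rational(19881, 25)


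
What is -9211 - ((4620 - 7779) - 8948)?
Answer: 2896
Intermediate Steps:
-9211 - ((4620 - 7779) - 8948) = -9211 - (-3159 - 8948) = -9211 - 1*(-12107) = -9211 + 12107 = 2896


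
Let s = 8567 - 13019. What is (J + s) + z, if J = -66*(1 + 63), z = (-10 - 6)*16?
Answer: -8932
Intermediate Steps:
z = -256 (z = -16*16 = -256)
s = -4452
J = -4224 (J = -66*64 = -4224)
(J + s) + z = (-4224 - 4452) - 256 = -8676 - 256 = -8932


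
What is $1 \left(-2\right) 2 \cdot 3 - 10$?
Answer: $-22$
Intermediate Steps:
$1 \left(-2\right) 2 \cdot 3 - 10 = \left(-2\right) 2 \cdot 3 - 10 = \left(-4\right) 3 - 10 = -12 - 10 = -22$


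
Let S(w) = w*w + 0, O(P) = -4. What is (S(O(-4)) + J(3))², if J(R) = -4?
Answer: 144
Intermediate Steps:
S(w) = w² (S(w) = w² + 0 = w²)
(S(O(-4)) + J(3))² = ((-4)² - 4)² = (16 - 4)² = 12² = 144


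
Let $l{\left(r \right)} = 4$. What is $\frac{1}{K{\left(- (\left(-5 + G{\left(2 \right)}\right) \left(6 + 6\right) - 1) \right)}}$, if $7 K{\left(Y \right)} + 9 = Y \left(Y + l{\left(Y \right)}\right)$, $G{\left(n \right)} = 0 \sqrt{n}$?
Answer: $\frac{7}{3956} \approx 0.0017695$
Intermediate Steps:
$G{\left(n \right)} = 0$
$K{\left(Y \right)} = - \frac{9}{7} + \frac{Y \left(4 + Y\right)}{7}$ ($K{\left(Y \right)} = - \frac{9}{7} + \frac{Y \left(Y + 4\right)}{7} = - \frac{9}{7} + \frac{Y \left(4 + Y\right)}{7}$)
$\frac{1}{K{\left(- (\left(-5 + G{\left(2 \right)}\right) \left(6 + 6\right) - 1) \right)}} = \frac{1}{- \frac{9}{7} + \frac{\left(- (\left(-5 + 0\right) \left(6 + 6\right) - 1)\right)^{2}}{7} + \frac{4 \left(- (\left(-5 + 0\right) \left(6 + 6\right) - 1)\right)}{7}} = \frac{1}{- \frac{9}{7} + \frac{\left(- (\left(-5\right) 12 - 1)\right)^{2}}{7} + \frac{4 \left(- (\left(-5\right) 12 - 1)\right)}{7}} = \frac{1}{- \frac{9}{7} + \frac{\left(- (-60 - 1)\right)^{2}}{7} + \frac{4 \left(- (-60 - 1)\right)}{7}} = \frac{1}{- \frac{9}{7} + \frac{\left(\left(-1\right) \left(-61\right)\right)^{2}}{7} + \frac{4 \left(\left(-1\right) \left(-61\right)\right)}{7}} = \frac{1}{- \frac{9}{7} + \frac{61^{2}}{7} + \frac{4}{7} \cdot 61} = \frac{1}{- \frac{9}{7} + \frac{1}{7} \cdot 3721 + \frac{244}{7}} = \frac{1}{- \frac{9}{7} + \frac{3721}{7} + \frac{244}{7}} = \frac{1}{\frac{3956}{7}} = \frac{7}{3956}$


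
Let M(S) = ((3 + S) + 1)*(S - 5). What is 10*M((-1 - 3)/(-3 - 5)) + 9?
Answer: -387/2 ≈ -193.50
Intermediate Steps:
M(S) = (-5 + S)*(4 + S) (M(S) = (4 + S)*(-5 + S) = (-5 + S)*(4 + S))
10*M((-1 - 3)/(-3 - 5)) + 9 = 10*(-20 + ((-1 - 3)/(-3 - 5))² - (-1 - 3)/(-3 - 5)) + 9 = 10*(-20 + (-4/(-8))² - (-4)/(-8)) + 9 = 10*(-20 + (-4*(-⅛))² - (-4)*(-1)/8) + 9 = 10*(-20 + (½)² - 1*½) + 9 = 10*(-20 + ¼ - ½) + 9 = 10*(-81/4) + 9 = -405/2 + 9 = -387/2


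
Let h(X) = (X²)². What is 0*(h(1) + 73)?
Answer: 0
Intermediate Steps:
h(X) = X⁴
0*(h(1) + 73) = 0*(1⁴ + 73) = 0*(1 + 73) = 0*74 = 0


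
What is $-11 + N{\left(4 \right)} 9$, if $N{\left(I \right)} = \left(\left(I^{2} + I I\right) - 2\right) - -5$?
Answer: $304$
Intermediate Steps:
$N{\left(I \right)} = 3 + 2 I^{2}$ ($N{\left(I \right)} = \left(\left(I^{2} + I^{2}\right) - 2\right) + 5 = \left(2 I^{2} - 2\right) + 5 = \left(-2 + 2 I^{2}\right) + 5 = 3 + 2 I^{2}$)
$-11 + N{\left(4 \right)} 9 = -11 + \left(3 + 2 \cdot 4^{2}\right) 9 = -11 + \left(3 + 2 \cdot 16\right) 9 = -11 + \left(3 + 32\right) 9 = -11 + 35 \cdot 9 = -11 + 315 = 304$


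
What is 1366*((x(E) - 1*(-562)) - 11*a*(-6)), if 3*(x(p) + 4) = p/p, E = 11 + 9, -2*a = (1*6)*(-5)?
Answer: 6345070/3 ≈ 2.1150e+6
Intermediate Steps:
a = 15 (a = -1*6*(-5)/2 = -3*(-5) = -½*(-30) = 15)
E = 20
x(p) = -11/3 (x(p) = -4 + (p/p)/3 = -4 + (⅓)*1 = -4 + ⅓ = -11/3)
1366*((x(E) - 1*(-562)) - 11*a*(-6)) = 1366*((-11/3 - 1*(-562)) - 11*15*(-6)) = 1366*((-11/3 + 562) - 165*(-6)) = 1366*(1675/3 + 990) = 1366*(4645/3) = 6345070/3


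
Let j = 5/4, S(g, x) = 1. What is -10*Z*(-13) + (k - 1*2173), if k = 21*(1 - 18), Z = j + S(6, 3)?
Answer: -4475/2 ≈ -2237.5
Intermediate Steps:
j = 5/4 (j = 5*(¼) = 5/4 ≈ 1.2500)
Z = 9/4 (Z = 5/4 + 1 = 9/4 ≈ 2.2500)
k = -357 (k = 21*(-17) = -357)
-10*Z*(-13) + (k - 1*2173) = -10*9/4*(-13) + (-357 - 1*2173) = -45/2*(-13) + (-357 - 2173) = 585/2 - 2530 = -4475/2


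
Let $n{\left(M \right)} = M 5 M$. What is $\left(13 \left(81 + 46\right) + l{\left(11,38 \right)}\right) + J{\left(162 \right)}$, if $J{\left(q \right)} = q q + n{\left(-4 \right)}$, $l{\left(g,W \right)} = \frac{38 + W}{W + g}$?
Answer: $\frac{1370851}{49} \approx 27977.0$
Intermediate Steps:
$n{\left(M \right)} = 5 M^{2}$ ($n{\left(M \right)} = 5 M M = 5 M^{2}$)
$l{\left(g,W \right)} = \frac{38 + W}{W + g}$
$J{\left(q \right)} = 80 + q^{2}$ ($J{\left(q \right)} = q q + 5 \left(-4\right)^{2} = q^{2} + 5 \cdot 16 = q^{2} + 80 = 80 + q^{2}$)
$\left(13 \left(81 + 46\right) + l{\left(11,38 \right)}\right) + J{\left(162 \right)} = \left(13 \left(81 + 46\right) + \frac{38 + 38}{38 + 11}\right) + \left(80 + 162^{2}\right) = \left(13 \cdot 127 + \frac{1}{49} \cdot 76\right) + \left(80 + 26244\right) = \left(1651 + \frac{1}{49} \cdot 76\right) + 26324 = \left(1651 + \frac{76}{49}\right) + 26324 = \frac{80975}{49} + 26324 = \frac{1370851}{49}$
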